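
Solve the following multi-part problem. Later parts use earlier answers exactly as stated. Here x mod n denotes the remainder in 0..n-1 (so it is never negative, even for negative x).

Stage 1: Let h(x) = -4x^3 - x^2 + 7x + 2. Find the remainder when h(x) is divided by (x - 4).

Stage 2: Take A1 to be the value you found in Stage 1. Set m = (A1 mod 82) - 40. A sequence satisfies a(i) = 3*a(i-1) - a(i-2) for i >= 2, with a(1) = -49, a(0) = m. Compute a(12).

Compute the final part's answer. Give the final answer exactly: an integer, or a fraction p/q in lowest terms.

-1634436

Stage 1: remainder = value at the root: -4*(4)^3 - 1*(4)^2 + 7*(4)^1 + 2 = (-256) + (-16) + (28) + (2) = -242; answer -242
Stage 2: A1 = -242; m = -36; a(2) = 3*(-49) - 1*(-36) = -111; iterating: a(2)=-111, a(3)=-284, a(4)=-741, a(5)=-1939, a(6)=-5076, a(7)=-13289, a(8)=-34791, a(9)=-91084, a(10)=-238461, a(11)=-624299, a(12)=-1634436; answer -1634436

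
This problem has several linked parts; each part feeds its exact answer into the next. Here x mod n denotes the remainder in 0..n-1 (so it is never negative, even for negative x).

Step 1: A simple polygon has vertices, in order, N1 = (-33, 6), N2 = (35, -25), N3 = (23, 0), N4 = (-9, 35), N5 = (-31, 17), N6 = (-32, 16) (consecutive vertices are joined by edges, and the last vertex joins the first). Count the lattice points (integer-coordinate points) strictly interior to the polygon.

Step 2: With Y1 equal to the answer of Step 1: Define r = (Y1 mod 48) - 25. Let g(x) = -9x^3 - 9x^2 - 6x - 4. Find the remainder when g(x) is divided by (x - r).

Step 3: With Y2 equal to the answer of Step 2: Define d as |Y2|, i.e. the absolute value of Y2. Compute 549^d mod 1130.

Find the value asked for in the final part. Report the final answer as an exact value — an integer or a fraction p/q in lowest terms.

Step 1: cross terms: (-33*-25 - 35*6)=615, (35*0 - 23*-25)=575, (23*35 - -9*0)=805, (-9*17 - -31*35)=932, (-31*16 - -32*17)=48, (-32*6 - -33*16)=336; twice the area = |3311| = 3311; area = 3311/2; boundary points = 1 + 1 + 1 + 2 + 1 + 1 = 7; strictly interior points = area - boundary/2 + 1 = 1653; answer 1653
Step 2: Y1 = 1653; r = -4; remainder = value at the root: -9*(-4)^3 - 9*(-4)^2 - 6*(-4)^1 - 4 = (576) + (-144) + (24) + (-4) = 452; answer 452
Step 3: Y2 = 452; d = 452; squarings mod 1130: 549^1=549, 549^2=821, 549^4=561, 549^8=581, 549^16=821, 549^32=561, 549^64=581, 549^128=821, 549^256=561; 549^452 = 549^4 * 549^64 * 549^128 * 549^256 = 561 (mod 1130); answer 561

561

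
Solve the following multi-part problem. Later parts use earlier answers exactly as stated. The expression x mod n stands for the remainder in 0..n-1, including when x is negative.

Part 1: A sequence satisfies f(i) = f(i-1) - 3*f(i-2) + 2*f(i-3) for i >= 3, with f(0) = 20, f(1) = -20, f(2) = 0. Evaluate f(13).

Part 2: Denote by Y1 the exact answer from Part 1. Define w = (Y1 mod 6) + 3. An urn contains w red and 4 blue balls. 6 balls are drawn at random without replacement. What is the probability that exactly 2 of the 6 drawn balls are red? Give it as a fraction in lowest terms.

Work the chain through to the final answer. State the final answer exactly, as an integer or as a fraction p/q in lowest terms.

1/22

Part 1: f(3) = 1*(0) - 3*(-20) + 2*(20) = 100; iterating: f(3)=100, f(4)=60, f(5)=-240, f(6)=-220, f(7)=620, f(8)=800, f(9)=-1500, f(10)=-2660, f(11)=3440, f(12)=8420, f(13)=-7220; answer -7220
Part 2: Y1 = -7220; w = 7; total draws C(11,6) = 462; favorable C(7,2)*C(4,4) = 21; P = 1/22; answer 1/22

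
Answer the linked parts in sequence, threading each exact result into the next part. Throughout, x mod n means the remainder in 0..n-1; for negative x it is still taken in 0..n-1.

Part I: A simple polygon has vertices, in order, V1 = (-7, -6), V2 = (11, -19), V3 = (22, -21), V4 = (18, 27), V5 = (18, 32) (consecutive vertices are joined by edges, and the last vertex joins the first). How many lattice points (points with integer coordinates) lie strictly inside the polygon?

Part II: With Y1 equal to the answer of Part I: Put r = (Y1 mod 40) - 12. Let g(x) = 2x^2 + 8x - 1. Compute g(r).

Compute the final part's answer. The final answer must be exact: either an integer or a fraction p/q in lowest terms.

Part I: cross terms: (-7*-19 - 11*-6)=199, (11*-21 - 22*-19)=187, (22*27 - 18*-21)=972, (18*32 - 18*27)=90, (18*-6 - -7*32)=116; twice the area = |1564| = 1564; area = 782; boundary points = 1 + 1 + 4 + 5 + 1 = 12; strictly interior points = area - boundary/2 + 1 = 777; answer 777
Part II: Y1 = 777; r = 5; 2*(5)^2 + 8*(5)^1 - 1 = (50) + (40) + (-1) = 89; answer 89

89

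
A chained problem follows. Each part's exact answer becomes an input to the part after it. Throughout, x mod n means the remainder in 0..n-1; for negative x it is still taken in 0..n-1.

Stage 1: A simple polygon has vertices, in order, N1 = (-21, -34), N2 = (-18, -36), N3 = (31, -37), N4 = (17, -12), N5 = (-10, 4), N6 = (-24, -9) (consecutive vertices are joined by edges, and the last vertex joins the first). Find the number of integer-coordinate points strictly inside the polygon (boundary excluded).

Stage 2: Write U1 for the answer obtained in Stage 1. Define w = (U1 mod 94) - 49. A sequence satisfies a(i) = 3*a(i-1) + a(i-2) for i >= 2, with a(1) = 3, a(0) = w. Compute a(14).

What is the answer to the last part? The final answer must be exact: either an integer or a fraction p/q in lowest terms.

Stage 1: cross terms: (-21*-36 - -18*-34)=144, (-18*-37 - 31*-36)=1782, (31*-12 - 17*-37)=257, (17*4 - -10*-12)=-52, (-10*-9 - -24*4)=186, (-24*-34 - -21*-9)=627; twice the area = |2944| = 2944; area = 1472; boundary points = 1 + 1 + 1 + 1 + 1 + 1 = 6; strictly interior points = area - boundary/2 + 1 = 1470; answer 1470
Stage 2: U1 = 1470; w = 11; a(2) = 3*(3) + 1*(11) = 20; iterating: a(2)=20, a(3)=63, a(4)=209, a(5)=690, a(6)=2279, a(7)=7527, a(8)=24860, a(9)=82107, a(10)=271181, a(11)=895650, a(12)=2958131, a(13)=9770043, a(14)=32268260; answer 32268260

32268260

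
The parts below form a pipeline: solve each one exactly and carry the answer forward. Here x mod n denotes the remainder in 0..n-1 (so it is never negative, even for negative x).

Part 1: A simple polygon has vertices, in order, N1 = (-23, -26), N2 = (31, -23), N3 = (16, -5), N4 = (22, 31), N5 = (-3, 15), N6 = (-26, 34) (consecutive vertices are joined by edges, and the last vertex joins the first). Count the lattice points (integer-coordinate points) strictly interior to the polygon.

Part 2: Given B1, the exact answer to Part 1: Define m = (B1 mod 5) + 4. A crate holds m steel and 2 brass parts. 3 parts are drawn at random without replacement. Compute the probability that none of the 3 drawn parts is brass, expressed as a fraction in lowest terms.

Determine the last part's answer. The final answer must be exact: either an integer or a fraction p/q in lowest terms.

Part 1: cross terms: (-23*-23 - 31*-26)=1335, (31*-5 - 16*-23)=213, (16*31 - 22*-5)=606, (22*15 - -3*31)=423, (-3*34 - -26*15)=288, (-26*-26 - -23*34)=1458; twice the area = |4323| = 4323; area = 4323/2; boundary points = 3 + 3 + 6 + 1 + 1 + 3 = 17; strictly interior points = area - boundary/2 + 1 = 2154; answer 2154
Part 2: B1 = 2154; m = 8; total draws C(10,3) = 120; favorable C(8,3) = 56; P = 7/15; answer 7/15

7/15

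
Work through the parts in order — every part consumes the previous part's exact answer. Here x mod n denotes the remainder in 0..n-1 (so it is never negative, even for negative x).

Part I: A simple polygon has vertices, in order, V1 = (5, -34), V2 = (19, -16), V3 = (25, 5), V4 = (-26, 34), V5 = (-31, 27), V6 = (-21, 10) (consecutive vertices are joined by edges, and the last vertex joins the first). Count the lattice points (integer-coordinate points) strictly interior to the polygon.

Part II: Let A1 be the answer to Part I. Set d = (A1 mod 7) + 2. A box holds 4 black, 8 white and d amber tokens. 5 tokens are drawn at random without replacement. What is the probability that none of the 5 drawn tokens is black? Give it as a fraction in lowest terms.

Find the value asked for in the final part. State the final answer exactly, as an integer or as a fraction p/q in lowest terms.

2/13

Part I: cross terms: (5*-16 - 19*-34)=566, (19*5 - 25*-16)=495, (25*34 - -26*5)=980, (-26*27 - -31*34)=352, (-31*10 - -21*27)=257, (-21*-34 - 5*10)=664; twice the area = |3314| = 3314; area = 1657; boundary points = 2 + 3 + 1 + 1 + 1 + 2 = 10; strictly interior points = area - boundary/2 + 1 = 1653; answer 1653
Part II: A1 = 1653; d = 3; total draws C(15,5) = 3003; favorable C(11,5) = 462; P = 2/13; answer 2/13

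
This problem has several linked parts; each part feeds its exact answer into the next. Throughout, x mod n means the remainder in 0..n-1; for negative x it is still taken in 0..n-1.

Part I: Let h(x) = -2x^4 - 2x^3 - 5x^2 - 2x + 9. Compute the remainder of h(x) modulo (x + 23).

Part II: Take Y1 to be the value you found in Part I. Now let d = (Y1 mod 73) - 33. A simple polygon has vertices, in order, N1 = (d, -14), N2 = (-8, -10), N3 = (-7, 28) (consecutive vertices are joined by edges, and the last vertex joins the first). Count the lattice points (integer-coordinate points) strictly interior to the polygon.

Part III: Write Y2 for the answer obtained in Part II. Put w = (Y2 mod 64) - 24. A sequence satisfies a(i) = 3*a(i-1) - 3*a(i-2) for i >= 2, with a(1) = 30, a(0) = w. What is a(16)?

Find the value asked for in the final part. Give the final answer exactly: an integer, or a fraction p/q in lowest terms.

Part I: remainder = value at the root: -2*(-23)^4 - 2*(-23)^3 - 5*(-23)^2 - 2*(-23)^1 + 9 = (-559682) + (24334) + (-2645) + (46) + (9) = -537938; answer -537938
Part II: Y1 = -537938; d = 39; cross terms: (39*-10 - -8*-14)=-502, (-8*28 - -7*-10)=-294, (-7*-14 - 39*28)=-994; twice the area = |-1790| = 1790; area = 895; boundary points = 1 + 1 + 2 = 4; strictly interior points = area - boundary/2 + 1 = 894; answer 894
Part III: Y2 = 894; w = 38; a(2) = 3*(30) - 3*(38) = -24; iterating: a(2)=-24, a(3)=-162, a(4)=-414, a(5)=-756, a(6)=-1026, a(7)=-810, a(8)=648, a(9)=4374, a(10)=11178, a(11)=20412, a(12)=27702, a(13)=21870, a(14)=-17496, a(15)=-118098, a(16)=-301806; answer -301806

-301806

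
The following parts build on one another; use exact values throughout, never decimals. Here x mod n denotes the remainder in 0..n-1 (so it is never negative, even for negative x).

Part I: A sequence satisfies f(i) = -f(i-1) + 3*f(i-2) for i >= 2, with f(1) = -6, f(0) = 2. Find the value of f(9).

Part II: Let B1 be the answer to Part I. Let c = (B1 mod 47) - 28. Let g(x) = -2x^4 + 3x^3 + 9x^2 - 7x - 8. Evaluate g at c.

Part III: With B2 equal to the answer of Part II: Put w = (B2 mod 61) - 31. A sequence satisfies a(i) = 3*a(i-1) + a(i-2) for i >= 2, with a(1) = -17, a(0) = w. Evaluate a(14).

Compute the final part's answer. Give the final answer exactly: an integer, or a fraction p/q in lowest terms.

-105172983

Part I: f(2) = -1*(-6) + 3*(2) = 12; iterating: f(2)=12, f(3)=-30, f(4)=66, f(5)=-156, f(6)=354, f(7)=-822, f(8)=1884, f(9)=-4350; answer -4350
Part II: B1 = -4350; c = -7; -2*(-7)^4 + 3*(-7)^3 + 9*(-7)^2 - 7*(-7)^1 - 8 = (-4802) + (-1029) + (441) + (49) + (-8) = -5349; answer -5349
Part III: B2 = -5349; w = -12; a(2) = 3*(-17) + 1*(-12) = -63; iterating: a(2)=-63, a(3)=-206, a(4)=-681, a(5)=-2249, a(6)=-7428, a(7)=-24533, a(8)=-81027, a(9)=-267614, a(10)=-883869, a(11)=-2919221, a(12)=-9641532, a(13)=-31843817, a(14)=-105172983; answer -105172983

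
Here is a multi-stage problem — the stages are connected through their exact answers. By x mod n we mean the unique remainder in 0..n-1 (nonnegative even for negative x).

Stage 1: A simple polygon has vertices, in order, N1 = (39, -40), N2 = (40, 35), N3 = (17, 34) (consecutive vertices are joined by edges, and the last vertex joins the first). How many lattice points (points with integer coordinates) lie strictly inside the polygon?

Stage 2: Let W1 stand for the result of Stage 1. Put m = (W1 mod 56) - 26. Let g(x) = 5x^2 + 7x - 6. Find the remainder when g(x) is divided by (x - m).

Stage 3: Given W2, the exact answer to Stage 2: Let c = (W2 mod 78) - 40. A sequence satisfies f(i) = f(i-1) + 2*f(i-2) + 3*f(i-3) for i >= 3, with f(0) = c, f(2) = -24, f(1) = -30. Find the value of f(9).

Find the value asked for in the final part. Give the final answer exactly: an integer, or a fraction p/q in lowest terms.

-25620

Stage 1: cross terms: (39*35 - 40*-40)=2965, (40*34 - 17*35)=765, (17*-40 - 39*34)=-2006; twice the area = |1724| = 1724; area = 862; boundary points = 1 + 1 + 2 = 4; strictly interior points = area - boundary/2 + 1 = 861; answer 861
Stage 2: W1 = 861; m = -5; remainder = value at the root: 5*(-5)^2 + 7*(-5)^1 - 6 = (125) + (-35) + (-6) = 84; answer 84
Stage 3: W2 = 84; c = -34; f(3) = 1*(-24) + 2*(-30) + 3*(-34) = -186; iterating: f(3)=-186, f(4)=-324, f(5)=-768, f(6)=-1974, f(7)=-4482, f(8)=-10734, f(9)=-25620; answer -25620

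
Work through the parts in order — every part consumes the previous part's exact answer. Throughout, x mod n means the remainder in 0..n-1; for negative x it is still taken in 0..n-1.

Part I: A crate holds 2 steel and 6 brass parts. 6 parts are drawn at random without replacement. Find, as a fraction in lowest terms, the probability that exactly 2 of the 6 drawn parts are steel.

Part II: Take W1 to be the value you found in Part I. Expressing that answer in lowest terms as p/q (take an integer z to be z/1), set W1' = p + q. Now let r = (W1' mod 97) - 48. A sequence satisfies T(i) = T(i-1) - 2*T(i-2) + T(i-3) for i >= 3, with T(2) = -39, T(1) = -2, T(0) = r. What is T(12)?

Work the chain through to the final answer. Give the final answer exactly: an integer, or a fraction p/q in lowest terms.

Part I: total draws C(8,6) = 28; favorable C(2,2)*C(6,4) = 15; P = 15/28; answer 15/28
Part II: W1 = 15/28; threaded value p + q = 43; r = -5; T(3) = 1*(-39) - 2*(-2) + 1*(-5) = -40; iterating: T(3)=-40, T(4)=36, T(5)=77, T(6)=-35, T(7)=-153, T(8)=-6, T(9)=265, T(10)=124, T(11)=-412, T(12)=-395; answer -395

-395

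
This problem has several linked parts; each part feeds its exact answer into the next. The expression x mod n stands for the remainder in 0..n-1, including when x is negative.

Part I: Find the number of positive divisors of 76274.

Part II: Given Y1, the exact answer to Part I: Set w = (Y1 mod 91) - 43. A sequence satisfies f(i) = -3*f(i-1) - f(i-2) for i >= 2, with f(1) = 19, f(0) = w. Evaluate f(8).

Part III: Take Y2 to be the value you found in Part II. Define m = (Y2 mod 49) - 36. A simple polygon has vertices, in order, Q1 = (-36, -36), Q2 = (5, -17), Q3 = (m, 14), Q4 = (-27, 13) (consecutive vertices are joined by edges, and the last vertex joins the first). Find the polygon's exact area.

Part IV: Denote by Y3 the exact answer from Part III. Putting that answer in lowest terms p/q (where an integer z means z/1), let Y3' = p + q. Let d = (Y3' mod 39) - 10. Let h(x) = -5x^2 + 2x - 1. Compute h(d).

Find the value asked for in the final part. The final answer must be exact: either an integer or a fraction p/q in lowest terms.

-17

Part I: 76274 = 2 * 11 * 3467; number of divisors = (1+1) * (1+1) * (1+1) = 8; answer 8
Part II: Y1 = 8; w = -35; f(2) = -3*(19) - 1*(-35) = -22; iterating: f(2)=-22, f(3)=47, f(4)=-119, f(5)=310, f(6)=-811, f(7)=2123, f(8)=-5558; answer -5558
Part III: Y2 = -5558; m = -8; cross terms: (-36*-17 - 5*-36)=792, (5*14 - -8*-17)=-66, (-8*13 - -27*14)=274, (-27*-36 - -36*13)=1440; twice the area = |2440| = 2440; area = 1220; answer 1220
Part IV: Y3 = 1220; threaded value p + q = 1221; d = 2; -5*(2)^2 + 2*(2)^1 - 1 = (-20) + (4) + (-1) = -17; answer -17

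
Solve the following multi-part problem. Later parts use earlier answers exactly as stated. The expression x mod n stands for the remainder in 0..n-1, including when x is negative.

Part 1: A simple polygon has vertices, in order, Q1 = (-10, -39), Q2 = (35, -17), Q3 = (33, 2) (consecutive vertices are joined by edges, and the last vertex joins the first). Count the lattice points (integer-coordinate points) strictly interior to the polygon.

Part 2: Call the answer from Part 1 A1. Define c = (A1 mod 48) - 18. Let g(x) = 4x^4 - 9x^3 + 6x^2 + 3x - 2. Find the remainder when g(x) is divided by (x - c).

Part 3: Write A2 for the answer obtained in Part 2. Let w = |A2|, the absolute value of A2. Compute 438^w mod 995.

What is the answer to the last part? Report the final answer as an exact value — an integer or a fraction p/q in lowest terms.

289

Part 1: cross terms: (-10*-17 - 35*-39)=1535, (35*2 - 33*-17)=631, (33*-39 - -10*2)=-1267; twice the area = |899| = 899; area = 899/2; boundary points = 1 + 1 + 1 = 3; strictly interior points = area - boundary/2 + 1 = 449; answer 449
Part 2: A1 = 449; c = -1; remainder = value at the root: 4*(-1)^4 - 9*(-1)^3 + 6*(-1)^2 + 3*(-1)^1 - 2 = (4) + (9) + (6) + (-3) + (-2) = 14; answer 14
Part 3: A2 = 14; w = 14; squarings mod 995: 438^1=438, 438^2=804, 438^4=661, 438^8=116; 438^14 = 438^2 * 438^4 * 438^8 = 289 (mod 995); answer 289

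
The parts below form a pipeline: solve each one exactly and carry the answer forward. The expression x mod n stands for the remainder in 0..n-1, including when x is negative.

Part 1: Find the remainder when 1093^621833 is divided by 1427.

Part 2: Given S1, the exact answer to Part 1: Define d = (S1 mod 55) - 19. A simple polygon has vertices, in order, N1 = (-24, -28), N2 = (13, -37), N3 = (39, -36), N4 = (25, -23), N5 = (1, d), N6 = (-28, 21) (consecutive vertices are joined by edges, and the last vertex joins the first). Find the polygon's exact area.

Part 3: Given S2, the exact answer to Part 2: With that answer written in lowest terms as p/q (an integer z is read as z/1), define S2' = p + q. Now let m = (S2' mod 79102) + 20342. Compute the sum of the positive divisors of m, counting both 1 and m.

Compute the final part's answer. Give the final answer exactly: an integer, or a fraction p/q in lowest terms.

28480

Part 1: squarings mod 1427: 1093^1=1093, 1093^2=250, 1093^4=1139, 1093^8=178, 1093^16=290, 1093^32=1334, 1093^64=87, 1093^128=434, 1093^256=1419, 1093^512=64, 1093^1024=1242, 1093^2048=1404, 1093^4096=529, 1093^8192=149, 1093^16384=796, 1093^32768=28, 1093^65536=784, 1093^131072=1046, 1093^262144=1034, 1093^524288=333; 1093^621833 = 1093^1 * 1093^8 * 1093^256 * 1093^1024 * 1093^2048 * 1093^4096 * 1093^8192 * 1093^16384 * 1093^65536 * 1093^524288 = 1083 (mod 1427); answer 1083
Part 2: S1 = 1083; d = 19; cross terms: (-24*-37 - 13*-28)=1252, (13*-36 - 39*-37)=975, (39*-23 - 25*-36)=3, (25*19 - 1*-23)=498, (1*21 - -28*19)=553, (-28*-28 - -24*21)=1288; twice the area = |4569| = 4569; area = 4569/2; answer 4569/2
Part 3: S2 = 4569/2; threaded value p + q = 4571; m = 24913; 24913 = 7 * 3559; sigma = (1 + 7) * (1 + 3559) = 8 * 3560 = 28480; answer 28480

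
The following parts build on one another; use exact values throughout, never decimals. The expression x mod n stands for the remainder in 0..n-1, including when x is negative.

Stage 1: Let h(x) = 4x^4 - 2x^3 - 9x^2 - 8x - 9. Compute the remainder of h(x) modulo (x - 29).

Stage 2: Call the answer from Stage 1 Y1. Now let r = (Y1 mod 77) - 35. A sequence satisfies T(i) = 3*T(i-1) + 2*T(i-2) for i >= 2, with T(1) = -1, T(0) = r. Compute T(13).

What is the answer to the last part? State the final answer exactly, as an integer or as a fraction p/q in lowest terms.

75204791

Stage 1: remainder = value at the root: 4*(29)^4 - 2*(29)^3 - 9*(29)^2 - 8*(29)^1 - 9 = (2829124) + (-48778) + (-7569) + (-232) + (-9) = 2772536; answer 2772536
Stage 2: Y1 = 2772536; r = 39; T(2) = 3*(-1) + 2*(39) = 75; iterating: T(2)=75, T(3)=223, T(4)=819, T(5)=2903, T(6)=10347, T(7)=36847, T(8)=131235, T(9)=467399, T(10)=1664667, T(11)=5928799, T(12)=21115731, T(13)=75204791; answer 75204791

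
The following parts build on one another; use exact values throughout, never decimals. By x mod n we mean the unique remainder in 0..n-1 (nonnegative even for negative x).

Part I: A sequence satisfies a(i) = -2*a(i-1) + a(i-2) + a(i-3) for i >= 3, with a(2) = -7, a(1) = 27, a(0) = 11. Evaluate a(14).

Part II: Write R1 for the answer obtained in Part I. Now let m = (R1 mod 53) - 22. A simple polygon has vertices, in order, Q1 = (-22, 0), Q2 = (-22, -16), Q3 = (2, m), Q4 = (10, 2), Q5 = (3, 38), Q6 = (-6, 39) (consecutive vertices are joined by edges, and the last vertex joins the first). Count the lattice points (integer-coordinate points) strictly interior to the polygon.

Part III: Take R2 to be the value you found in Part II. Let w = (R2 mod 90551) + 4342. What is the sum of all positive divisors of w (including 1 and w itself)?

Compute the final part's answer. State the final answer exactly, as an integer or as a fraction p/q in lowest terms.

Part I: a(3) = -2*(-7) + 1*(27) + 1*(11) = 52; iterating: a(3)=52, a(4)=-84, a(5)=213, a(6)=-458, a(7)=1045, a(8)=-2335, a(9)=5257, a(10)=-11804, a(11)=26530, a(12)=-59607, a(13)=133940, a(14)=-300957; answer -300957
Part II: R1 = -300957; m = 8; cross terms: (-22*-16 - -22*0)=352, (-22*8 - 2*-16)=-144, (2*2 - 10*8)=-76, (10*38 - 3*2)=374, (3*39 - -6*38)=345, (-6*0 - -22*39)=858; twice the area = |1709| = 1709; area = 1709/2; boundary points = 16 + 24 + 2 + 1 + 1 + 1 = 45; strictly interior points = area - boundary/2 + 1 = 833; answer 833
Part III: R2 = 833; w = 5175; 5175 = 3^2 * 5^2 * 23; sigma = (1 + 3 + 9) * (1 + 5 + 25) * (1 + 23) = 13 * 31 * 24 = 9672; answer 9672

9672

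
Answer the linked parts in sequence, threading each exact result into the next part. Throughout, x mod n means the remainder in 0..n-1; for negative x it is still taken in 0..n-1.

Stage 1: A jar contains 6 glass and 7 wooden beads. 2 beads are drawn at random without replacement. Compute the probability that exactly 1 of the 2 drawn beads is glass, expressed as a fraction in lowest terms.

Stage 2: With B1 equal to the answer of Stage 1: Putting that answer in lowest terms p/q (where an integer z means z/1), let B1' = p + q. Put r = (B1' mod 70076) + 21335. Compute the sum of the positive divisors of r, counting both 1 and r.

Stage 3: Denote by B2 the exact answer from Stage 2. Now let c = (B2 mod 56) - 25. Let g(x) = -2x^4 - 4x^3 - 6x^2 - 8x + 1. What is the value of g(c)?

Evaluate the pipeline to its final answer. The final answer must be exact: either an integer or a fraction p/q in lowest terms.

-116219

Stage 1: total draws C(13,2) = 78; favorable C(6,1)*C(7,1) = 42; P = 7/13; answer 7/13
Stage 2: B1 = 7/13; threaded value p + q = 20; r = 21355; 21355 = 5 * 4271; sigma = (1 + 5) * (1 + 4271) = 6 * 4272 = 25632; answer 25632
Stage 3: B2 = 25632; c = 15; -2*(15)^4 - 4*(15)^3 - 6*(15)^2 - 8*(15)^1 + 1 = (-101250) + (-13500) + (-1350) + (-120) + (1) = -116219; answer -116219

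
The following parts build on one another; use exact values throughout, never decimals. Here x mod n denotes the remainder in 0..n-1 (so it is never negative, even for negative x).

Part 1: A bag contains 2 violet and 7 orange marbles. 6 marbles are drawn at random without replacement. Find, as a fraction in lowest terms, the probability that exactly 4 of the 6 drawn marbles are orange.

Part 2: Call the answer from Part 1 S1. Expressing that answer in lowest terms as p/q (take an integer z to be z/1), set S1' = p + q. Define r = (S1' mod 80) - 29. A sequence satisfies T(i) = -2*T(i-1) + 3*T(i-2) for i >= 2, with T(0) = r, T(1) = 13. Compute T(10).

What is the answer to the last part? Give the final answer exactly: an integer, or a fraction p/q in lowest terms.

-369062

Part 1: total draws C(9,6) = 84; favorable C(7,4)*C(2,2) = 35; P = 5/12; answer 5/12
Part 2: S1 = 5/12; threaded value p + q = 17; r = -12; T(2) = -2*(13) + 3*(-12) = -62; iterating: T(2)=-62, T(3)=163, T(4)=-512, T(5)=1513, T(6)=-4562, T(7)=13663, T(8)=-41012, T(9)=123013, T(10)=-369062; answer -369062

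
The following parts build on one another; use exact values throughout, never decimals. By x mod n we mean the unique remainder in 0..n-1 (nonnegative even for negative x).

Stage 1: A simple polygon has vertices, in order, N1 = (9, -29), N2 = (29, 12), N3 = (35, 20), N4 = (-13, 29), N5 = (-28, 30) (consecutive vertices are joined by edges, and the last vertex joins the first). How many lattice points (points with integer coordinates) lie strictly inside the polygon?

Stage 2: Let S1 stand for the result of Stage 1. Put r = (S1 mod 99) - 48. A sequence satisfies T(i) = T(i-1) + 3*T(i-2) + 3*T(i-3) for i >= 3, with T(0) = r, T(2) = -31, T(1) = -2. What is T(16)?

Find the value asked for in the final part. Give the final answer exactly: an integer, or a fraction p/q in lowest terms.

Stage 1: cross terms: (9*12 - 29*-29)=949, (29*20 - 35*12)=160, (35*29 - -13*20)=1275, (-13*30 - -28*29)=422, (-28*-29 - 9*30)=542; twice the area = |3348| = 3348; area = 1674; boundary points = 1 + 2 + 3 + 1 + 1 = 8; strictly interior points = area - boundary/2 + 1 = 1671; answer 1671
Stage 2: S1 = 1671; r = 39; T(3) = 1*(-31) + 3*(-2) + 3*(39) = 80; iterating: T(3)=80, T(4)=-19, T(5)=128, T(6)=311, T(7)=638, T(8)=1955, T(9)=4802, T(10)=12581, T(11)=32852, T(12)=85001, T(13)=221300, T(14)=574859, T(15)=1493762, T(16)=3882239; answer 3882239

3882239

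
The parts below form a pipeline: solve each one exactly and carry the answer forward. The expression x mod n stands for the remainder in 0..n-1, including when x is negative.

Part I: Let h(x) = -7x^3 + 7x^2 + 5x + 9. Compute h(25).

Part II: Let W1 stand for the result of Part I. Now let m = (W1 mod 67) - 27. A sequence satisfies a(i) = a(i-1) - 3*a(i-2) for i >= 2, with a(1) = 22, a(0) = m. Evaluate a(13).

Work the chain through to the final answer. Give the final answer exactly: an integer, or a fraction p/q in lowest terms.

-27098

Part I: -7*(25)^3 + 7*(25)^2 + 5*(25)^1 + 9 = (-109375) + (4375) + (125) + (9) = -104866; answer -104866
Part II: W1 = -104866; m = 29; a(2) = 1*(22) - 3*(29) = -65; iterating: a(2)=-65, a(3)=-131, a(4)=64, a(5)=457, a(6)=265, a(7)=-1106, a(8)=-1901, a(9)=1417, a(10)=7120, a(11)=2869, a(12)=-18491, a(13)=-27098; answer -27098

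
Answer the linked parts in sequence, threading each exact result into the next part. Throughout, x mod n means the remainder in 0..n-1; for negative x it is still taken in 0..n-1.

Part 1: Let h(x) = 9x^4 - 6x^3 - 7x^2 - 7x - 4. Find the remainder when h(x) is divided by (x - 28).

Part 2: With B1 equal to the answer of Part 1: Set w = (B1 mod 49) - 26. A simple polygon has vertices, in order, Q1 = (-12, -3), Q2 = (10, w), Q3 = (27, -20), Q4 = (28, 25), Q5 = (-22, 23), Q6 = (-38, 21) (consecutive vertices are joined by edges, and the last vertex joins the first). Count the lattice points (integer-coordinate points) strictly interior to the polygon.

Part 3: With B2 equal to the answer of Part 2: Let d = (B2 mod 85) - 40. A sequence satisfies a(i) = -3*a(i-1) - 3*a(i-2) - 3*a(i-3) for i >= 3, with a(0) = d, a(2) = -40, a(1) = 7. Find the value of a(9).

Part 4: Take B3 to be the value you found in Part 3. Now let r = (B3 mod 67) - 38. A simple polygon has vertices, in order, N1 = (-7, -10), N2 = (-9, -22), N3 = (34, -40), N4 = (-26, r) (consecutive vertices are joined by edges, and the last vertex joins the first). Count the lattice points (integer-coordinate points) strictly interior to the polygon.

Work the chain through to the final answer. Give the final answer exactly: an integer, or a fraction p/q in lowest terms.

748

Part 1: remainder = value at the root: 9*(28)^4 - 6*(28)^3 - 7*(28)^2 - 7*(28)^1 - 4 = (5531904) + (-131712) + (-5488) + (-196) + (-4) = 5394504; answer 5394504
Part 2: B1 = 5394504; w = 19; cross terms: (-12*19 - 10*-3)=-198, (10*-20 - 27*19)=-713, (27*25 - 28*-20)=1235, (28*23 - -22*25)=1194, (-22*21 - -38*23)=412, (-38*-3 - -12*21)=366; twice the area = |2296| = 2296; area = 1148; boundary points = 22 + 1 + 1 + 2 + 2 + 2 = 30; strictly interior points = area - boundary/2 + 1 = 1134; answer 1134
Part 3: B2 = 1134; d = -11; a(3) = -3*(-40) - 3*(7) - 3*(-11) = 132; iterating: a(3)=132, a(4)=-297, a(5)=615, a(6)=-1350, a(7)=3096, a(8)=-7083, a(9)=16011; answer 16011
Part 4: B3 = 16011; r = 27; cross terms: (-7*-22 - -9*-10)=64, (-9*-40 - 34*-22)=1108, (34*27 - -26*-40)=-122, (-26*-10 - -7*27)=449; twice the area = |1499| = 1499; area = 1499/2; boundary points = 2 + 1 + 1 + 1 = 5; strictly interior points = area - boundary/2 + 1 = 748; answer 748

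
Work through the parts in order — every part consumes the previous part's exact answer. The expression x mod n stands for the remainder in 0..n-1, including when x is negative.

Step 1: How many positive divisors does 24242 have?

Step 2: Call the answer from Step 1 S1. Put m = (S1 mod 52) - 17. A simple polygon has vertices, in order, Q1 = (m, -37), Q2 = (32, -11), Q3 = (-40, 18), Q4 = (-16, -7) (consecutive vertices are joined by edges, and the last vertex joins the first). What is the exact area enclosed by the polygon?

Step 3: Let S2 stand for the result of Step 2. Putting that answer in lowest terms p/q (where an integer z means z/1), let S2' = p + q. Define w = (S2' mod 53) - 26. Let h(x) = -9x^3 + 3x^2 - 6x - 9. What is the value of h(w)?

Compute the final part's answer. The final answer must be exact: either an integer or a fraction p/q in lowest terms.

87

Step 1: 24242 = 2 * 17 * 23 * 31; number of divisors = (1+1) * (1+1) * (1+1) * (1+1) = 16; answer 16
Step 2: S1 = 16; m = -1; cross terms: (-1*-11 - 32*-37)=1195, (32*18 - -40*-11)=136, (-40*-7 - -16*18)=568, (-16*-37 - -1*-7)=585; twice the area = |2484| = 2484; area = 1242; answer 1242
Step 3: S2 = 1242; threaded value p + q = 1243; w = -2; -9*(-2)^3 + 3*(-2)^2 - 6*(-2)^1 - 9 = (72) + (12) + (12) + (-9) = 87; answer 87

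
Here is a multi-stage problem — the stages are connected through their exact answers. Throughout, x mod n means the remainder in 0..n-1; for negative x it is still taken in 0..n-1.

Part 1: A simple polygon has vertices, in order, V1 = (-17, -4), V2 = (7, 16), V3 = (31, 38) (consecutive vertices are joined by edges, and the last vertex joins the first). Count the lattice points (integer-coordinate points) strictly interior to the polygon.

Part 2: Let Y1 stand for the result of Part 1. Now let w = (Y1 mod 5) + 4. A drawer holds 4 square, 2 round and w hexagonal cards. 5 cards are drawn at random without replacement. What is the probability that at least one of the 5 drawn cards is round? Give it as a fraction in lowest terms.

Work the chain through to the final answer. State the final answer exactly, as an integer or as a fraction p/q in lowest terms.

55/91

Part 1: cross terms: (-17*16 - 7*-4)=-244, (7*38 - 31*16)=-230, (31*-4 - -17*38)=522; twice the area = |48| = 48; area = 24; boundary points = 4 + 2 + 6 = 12; strictly interior points = area - boundary/2 + 1 = 19; answer 19
Part 2: Y1 = 19; w = 8; total draws C(14,5) = 2002; complement C(12,5) = 792; favorable 2002 - 792 = 1210; P = 55/91; answer 55/91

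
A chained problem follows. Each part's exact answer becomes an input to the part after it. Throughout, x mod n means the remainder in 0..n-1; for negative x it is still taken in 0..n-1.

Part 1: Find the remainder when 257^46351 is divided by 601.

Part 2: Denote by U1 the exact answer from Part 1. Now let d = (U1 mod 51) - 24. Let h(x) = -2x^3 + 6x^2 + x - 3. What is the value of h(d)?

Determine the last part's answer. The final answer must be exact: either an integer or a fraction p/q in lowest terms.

970

Part 1: squarings mod 601: 257^1=257, 257^2=540, 257^4=115, 257^8=3, 257^16=9, 257^32=81, 257^64=551, 257^128=96, 257^256=201, 257^512=134, 257^1024=527, 257^2048=67, 257^4096=282, 257^8192=192, 257^16384=203, 257^32768=341; 257^46351 = 257^1 * 257^2 * 257^4 * 257^8 * 257^256 * 257^1024 * 257^4096 * 257^8192 * 257^32768 = 272 (mod 601); answer 272
Part 2: U1 = 272; d = -7; -2*(-7)^3 + 6*(-7)^2 + 1*(-7)^1 - 3 = (686) + (294) + (-7) + (-3) = 970; answer 970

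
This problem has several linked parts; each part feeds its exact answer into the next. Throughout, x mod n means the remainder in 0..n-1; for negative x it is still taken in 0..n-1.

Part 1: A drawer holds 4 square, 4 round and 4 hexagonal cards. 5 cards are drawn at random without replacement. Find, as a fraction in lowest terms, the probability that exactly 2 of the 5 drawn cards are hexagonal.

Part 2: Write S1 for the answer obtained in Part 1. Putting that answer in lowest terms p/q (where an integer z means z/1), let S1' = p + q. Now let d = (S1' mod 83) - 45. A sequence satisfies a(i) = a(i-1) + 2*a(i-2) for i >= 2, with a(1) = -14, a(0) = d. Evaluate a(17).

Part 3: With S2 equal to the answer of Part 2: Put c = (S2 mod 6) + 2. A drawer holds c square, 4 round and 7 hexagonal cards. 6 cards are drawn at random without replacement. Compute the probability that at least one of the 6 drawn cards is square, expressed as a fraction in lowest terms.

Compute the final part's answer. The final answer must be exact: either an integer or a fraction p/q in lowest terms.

Part 1: total draws C(12,5) = 792; favorable C(4,2)*C(8,3) = 336; P = 14/33; answer 14/33
Part 2: S1 = 14/33; threaded value p + q = 47; d = 2; a(2) = 1*(-14) + 2*(2) = -10; iterating: a(2)=-10, a(3)=-38, a(4)=-58, a(5)=-134, a(6)=-250, a(7)=-518, a(8)=-1018, a(9)=-2054, a(10)=-4090, a(11)=-8198, a(12)=-16378, a(13)=-32774, a(14)=-65530, a(15)=-131078, a(16)=-262138, a(17)=-524294; answer -524294
Part 3: S2 = -524294; c = 6; total draws C(17,6) = 12376; complement C(11,6) = 462; favorable 12376 - 462 = 11914; P = 851/884; answer 851/884

851/884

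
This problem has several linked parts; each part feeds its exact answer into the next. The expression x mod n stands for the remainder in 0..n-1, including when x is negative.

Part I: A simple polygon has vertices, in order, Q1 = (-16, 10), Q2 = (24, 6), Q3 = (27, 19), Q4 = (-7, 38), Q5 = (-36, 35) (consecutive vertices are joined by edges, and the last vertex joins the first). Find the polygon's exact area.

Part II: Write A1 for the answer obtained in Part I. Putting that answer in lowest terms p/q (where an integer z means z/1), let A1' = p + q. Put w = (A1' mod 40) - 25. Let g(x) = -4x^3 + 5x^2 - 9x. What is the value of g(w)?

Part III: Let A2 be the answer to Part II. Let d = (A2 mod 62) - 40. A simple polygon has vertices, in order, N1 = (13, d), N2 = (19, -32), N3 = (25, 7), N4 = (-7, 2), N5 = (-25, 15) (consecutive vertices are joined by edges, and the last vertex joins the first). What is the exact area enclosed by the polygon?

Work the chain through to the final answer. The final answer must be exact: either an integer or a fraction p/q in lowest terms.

1063

Part I: cross terms: (-16*6 - 24*10)=-336, (24*19 - 27*6)=294, (27*38 - -7*19)=1159, (-7*35 - -36*38)=1123, (-36*10 - -16*35)=200; twice the area = |2440| = 2440; area = 1220; answer 1220
Part II: A1 = 1220; threaded value p + q = 1221; w = -4; -4*(-4)^3 + 5*(-4)^2 - 9*(-4)^1 = (256) + (80) + (36) = 372; answer 372
Part III: A2 = 372; d = -40; cross terms: (13*-32 - 19*-40)=344, (19*7 - 25*-32)=933, (25*2 - -7*7)=99, (-7*15 - -25*2)=-55, (-25*-40 - 13*15)=805; twice the area = |2126| = 2126; area = 1063; answer 1063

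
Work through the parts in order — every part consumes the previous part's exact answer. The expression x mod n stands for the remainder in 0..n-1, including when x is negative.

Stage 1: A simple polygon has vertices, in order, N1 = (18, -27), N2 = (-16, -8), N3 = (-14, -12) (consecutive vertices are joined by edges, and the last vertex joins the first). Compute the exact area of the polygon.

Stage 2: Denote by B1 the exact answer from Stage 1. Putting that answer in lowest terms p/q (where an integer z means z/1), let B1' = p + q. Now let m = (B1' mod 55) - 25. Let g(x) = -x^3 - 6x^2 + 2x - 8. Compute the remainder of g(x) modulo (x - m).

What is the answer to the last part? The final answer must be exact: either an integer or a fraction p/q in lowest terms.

Stage 1: cross terms: (18*-8 - -16*-27)=-576, (-16*-12 - -14*-8)=80, (-14*-27 - 18*-12)=594; twice the area = |98| = 98; area = 49; answer 49
Stage 2: B1 = 49; threaded value p + q = 50; m = 25; remainder = value at the root: -1*(25)^3 - 6*(25)^2 + 2*(25)^1 - 8 = (-15625) + (-3750) + (50) + (-8) = -19333; answer -19333

-19333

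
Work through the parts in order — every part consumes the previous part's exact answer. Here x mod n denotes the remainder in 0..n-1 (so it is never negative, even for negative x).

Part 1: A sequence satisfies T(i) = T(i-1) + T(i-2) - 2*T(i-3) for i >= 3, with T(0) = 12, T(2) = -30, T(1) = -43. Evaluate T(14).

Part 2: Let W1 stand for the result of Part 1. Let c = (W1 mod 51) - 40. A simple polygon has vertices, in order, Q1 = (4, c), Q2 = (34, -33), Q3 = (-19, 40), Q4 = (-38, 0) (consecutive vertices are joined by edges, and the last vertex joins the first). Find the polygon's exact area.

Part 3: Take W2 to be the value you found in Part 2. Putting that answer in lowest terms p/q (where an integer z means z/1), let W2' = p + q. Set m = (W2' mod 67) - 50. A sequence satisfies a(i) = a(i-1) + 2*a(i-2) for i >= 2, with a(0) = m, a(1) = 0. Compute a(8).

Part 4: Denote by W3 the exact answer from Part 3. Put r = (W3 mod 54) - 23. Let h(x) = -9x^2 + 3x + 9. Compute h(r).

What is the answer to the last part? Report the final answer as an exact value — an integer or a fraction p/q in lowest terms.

-453

Part 1: T(3) = 1*(-30) + 1*(-43) - 2*(12) = -97; iterating: T(3)=-97, T(4)=-41, T(5)=-78, T(6)=75, T(7)=79, T(8)=310, T(9)=239, T(10)=391, T(11)=10, T(12)=-77, T(13)=-849, T(14)=-946; answer -946
Part 2: W1 = -946; c = -17; cross terms: (4*-33 - 34*-17)=446, (34*40 - -19*-33)=733, (-19*0 - -38*40)=1520, (-38*-17 - 4*0)=646; twice the area = |3345| = 3345; area = 3345/2; answer 3345/2
Part 3: W2 = 3345/2; threaded value p + q = 3347; m = 14; a(2) = 1*(0) + 2*(14) = 28; iterating: a(2)=28, a(3)=28, a(4)=84, a(5)=140, a(6)=308, a(7)=588, a(8)=1204; answer 1204
Part 4: W3 = 1204; r = -7; -9*(-7)^2 + 3*(-7)^1 + 9 = (-441) + (-21) + (9) = -453; answer -453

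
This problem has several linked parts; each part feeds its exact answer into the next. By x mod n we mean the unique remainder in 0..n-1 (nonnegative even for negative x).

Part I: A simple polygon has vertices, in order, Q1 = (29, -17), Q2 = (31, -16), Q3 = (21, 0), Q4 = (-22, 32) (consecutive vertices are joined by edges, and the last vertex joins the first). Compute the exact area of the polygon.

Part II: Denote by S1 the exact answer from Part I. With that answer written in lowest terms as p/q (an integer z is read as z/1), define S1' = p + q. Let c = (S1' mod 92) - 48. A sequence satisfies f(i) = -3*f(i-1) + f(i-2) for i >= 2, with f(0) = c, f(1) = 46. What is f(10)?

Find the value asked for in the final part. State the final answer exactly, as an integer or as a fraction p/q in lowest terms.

Part I: cross terms: (29*-16 - 31*-17)=63, (31*0 - 21*-16)=336, (21*32 - -22*0)=672, (-22*-17 - 29*32)=-554; twice the area = |517| = 517; area = 517/2; answer 517/2
Part II: S1 = 517/2; threaded value p + q = 519; c = 11; f(2) = -3*(46) + 1*(11) = -127; iterating: f(2)=-127, f(3)=427, f(4)=-1408, f(5)=4651, f(6)=-15361, f(7)=50734, f(8)=-167563, f(9)=553423, f(10)=-1827832; answer -1827832

-1827832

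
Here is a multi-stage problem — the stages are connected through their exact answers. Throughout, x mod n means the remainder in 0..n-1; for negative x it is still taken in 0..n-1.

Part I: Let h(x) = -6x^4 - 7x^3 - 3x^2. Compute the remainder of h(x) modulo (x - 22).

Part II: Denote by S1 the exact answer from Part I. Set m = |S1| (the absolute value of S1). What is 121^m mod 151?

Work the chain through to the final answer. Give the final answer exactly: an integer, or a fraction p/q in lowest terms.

137

Part I: remainder = value at the root: -6*(22)^4 - 7*(22)^3 - 3*(22)^2 = (-1405536) + (-74536) + (-1452) = -1481524; answer -1481524
Part II: S1 = -1481524; m = 1481524; squarings mod 151: 121^1=121, 121^2=145, 121^4=36, 121^8=88, 121^16=43, 121^32=37, 121^64=10, 121^128=100, 121^256=34, 121^512=99, 121^1024=137, 121^2048=45, 121^4096=62, 121^8192=69, 121^16384=80, 121^32768=58, 121^65536=42, 121^131072=103, 121^262144=39, 121^524288=11, 121^1048576=121; 121^1481524 = 121^4 * 121^16 * 121^32 * 121^256 * 121^512 * 121^2048 * 121^4096 * 121^32768 * 121^131072 * 121^262144 * 121^1048576 = 137 (mod 151); answer 137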